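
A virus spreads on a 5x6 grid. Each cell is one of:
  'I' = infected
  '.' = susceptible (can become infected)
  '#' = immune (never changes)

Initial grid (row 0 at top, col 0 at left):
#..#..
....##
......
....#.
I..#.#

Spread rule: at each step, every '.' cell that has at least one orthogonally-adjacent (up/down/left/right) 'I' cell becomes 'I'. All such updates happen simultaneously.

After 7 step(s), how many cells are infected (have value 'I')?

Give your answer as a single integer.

Step 0 (initial): 1 infected
Step 1: +2 new -> 3 infected
Step 2: +3 new -> 6 infected
Step 3: +3 new -> 9 infected
Step 4: +3 new -> 12 infected
Step 5: +3 new -> 15 infected
Step 6: +3 new -> 18 infected
Step 7: +1 new -> 19 infected

Answer: 19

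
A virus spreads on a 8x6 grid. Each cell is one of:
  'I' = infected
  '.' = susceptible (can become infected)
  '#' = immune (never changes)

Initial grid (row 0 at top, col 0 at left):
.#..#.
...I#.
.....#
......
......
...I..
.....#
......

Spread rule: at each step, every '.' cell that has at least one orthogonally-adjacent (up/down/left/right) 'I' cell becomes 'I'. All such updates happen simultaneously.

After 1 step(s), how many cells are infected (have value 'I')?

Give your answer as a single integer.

Step 0 (initial): 2 infected
Step 1: +7 new -> 9 infected

Answer: 9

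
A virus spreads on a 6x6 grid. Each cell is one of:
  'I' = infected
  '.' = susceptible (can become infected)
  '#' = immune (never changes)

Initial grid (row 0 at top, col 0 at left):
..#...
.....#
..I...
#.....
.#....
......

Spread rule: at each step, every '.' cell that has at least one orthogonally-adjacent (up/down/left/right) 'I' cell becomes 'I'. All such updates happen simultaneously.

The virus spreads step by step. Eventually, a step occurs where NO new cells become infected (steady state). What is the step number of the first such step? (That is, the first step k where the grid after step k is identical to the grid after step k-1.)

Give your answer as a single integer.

Step 0 (initial): 1 infected
Step 1: +4 new -> 5 infected
Step 2: +7 new -> 12 infected
Step 3: +8 new -> 20 infected
Step 4: +6 new -> 26 infected
Step 5: +4 new -> 30 infected
Step 6: +2 new -> 32 infected
Step 7: +0 new -> 32 infected

Answer: 7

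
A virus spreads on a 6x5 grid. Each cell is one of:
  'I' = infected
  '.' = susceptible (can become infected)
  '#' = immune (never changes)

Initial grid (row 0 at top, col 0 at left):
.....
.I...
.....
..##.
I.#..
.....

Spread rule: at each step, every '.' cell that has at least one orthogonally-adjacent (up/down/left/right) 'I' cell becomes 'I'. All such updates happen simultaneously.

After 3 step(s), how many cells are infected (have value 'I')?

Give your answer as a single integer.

Step 0 (initial): 2 infected
Step 1: +7 new -> 9 infected
Step 2: +7 new -> 16 infected
Step 3: +4 new -> 20 infected

Answer: 20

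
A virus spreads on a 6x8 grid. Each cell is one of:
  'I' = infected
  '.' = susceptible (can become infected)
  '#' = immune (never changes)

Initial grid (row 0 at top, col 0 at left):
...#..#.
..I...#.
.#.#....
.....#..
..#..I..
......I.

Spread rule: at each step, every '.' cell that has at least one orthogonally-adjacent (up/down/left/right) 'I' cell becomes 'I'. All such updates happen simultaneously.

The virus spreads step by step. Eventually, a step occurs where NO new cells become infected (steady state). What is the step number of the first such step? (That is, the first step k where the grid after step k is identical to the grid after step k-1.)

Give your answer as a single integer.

Answer: 7

Derivation:
Step 0 (initial): 3 infected
Step 1: +8 new -> 11 infected
Step 2: +9 new -> 20 infected
Step 3: +10 new -> 30 infected
Step 4: +6 new -> 36 infected
Step 5: +3 new -> 39 infected
Step 6: +2 new -> 41 infected
Step 7: +0 new -> 41 infected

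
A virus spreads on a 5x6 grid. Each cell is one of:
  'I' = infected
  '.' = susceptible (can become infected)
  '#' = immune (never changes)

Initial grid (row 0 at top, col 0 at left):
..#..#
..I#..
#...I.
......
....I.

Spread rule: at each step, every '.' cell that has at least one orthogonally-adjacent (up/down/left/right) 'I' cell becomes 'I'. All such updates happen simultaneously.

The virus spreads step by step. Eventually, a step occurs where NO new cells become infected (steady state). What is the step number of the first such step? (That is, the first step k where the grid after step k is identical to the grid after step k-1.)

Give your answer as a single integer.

Answer: 5

Derivation:
Step 0 (initial): 3 infected
Step 1: +8 new -> 11 infected
Step 2: +9 new -> 20 infected
Step 3: +4 new -> 24 infected
Step 4: +2 new -> 26 infected
Step 5: +0 new -> 26 infected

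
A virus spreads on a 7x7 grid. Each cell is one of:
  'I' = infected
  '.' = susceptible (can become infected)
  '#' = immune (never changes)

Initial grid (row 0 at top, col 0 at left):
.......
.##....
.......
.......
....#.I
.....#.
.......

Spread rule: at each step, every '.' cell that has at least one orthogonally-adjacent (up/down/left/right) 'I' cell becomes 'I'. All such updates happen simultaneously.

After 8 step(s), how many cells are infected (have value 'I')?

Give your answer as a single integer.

Step 0 (initial): 1 infected
Step 1: +3 new -> 4 infected
Step 2: +3 new -> 7 infected
Step 3: +4 new -> 11 infected
Step 4: +5 new -> 16 infected
Step 5: +7 new -> 23 infected
Step 6: +7 new -> 30 infected
Step 7: +6 new -> 36 infected
Step 8: +5 new -> 41 infected

Answer: 41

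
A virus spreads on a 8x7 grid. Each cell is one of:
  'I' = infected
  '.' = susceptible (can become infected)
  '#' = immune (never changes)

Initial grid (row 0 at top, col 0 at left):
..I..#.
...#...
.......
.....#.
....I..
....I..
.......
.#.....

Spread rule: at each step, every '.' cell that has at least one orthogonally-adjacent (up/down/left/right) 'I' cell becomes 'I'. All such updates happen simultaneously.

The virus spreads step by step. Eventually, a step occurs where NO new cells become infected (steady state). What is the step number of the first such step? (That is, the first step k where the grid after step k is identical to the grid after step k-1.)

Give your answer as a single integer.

Step 0 (initial): 3 infected
Step 1: +9 new -> 12 infected
Step 2: +13 new -> 25 infected
Step 3: +13 new -> 38 infected
Step 4: +9 new -> 47 infected
Step 5: +3 new -> 50 infected
Step 6: +2 new -> 52 infected
Step 7: +0 new -> 52 infected

Answer: 7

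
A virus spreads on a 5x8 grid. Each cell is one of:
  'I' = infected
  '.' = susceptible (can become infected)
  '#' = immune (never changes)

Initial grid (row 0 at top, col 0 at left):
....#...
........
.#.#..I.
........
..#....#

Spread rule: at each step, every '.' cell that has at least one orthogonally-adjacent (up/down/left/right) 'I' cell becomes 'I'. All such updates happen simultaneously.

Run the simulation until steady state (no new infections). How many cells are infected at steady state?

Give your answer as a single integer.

Step 0 (initial): 1 infected
Step 1: +4 new -> 5 infected
Step 2: +7 new -> 12 infected
Step 3: +5 new -> 17 infected
Step 4: +3 new -> 20 infected
Step 5: +4 new -> 24 infected
Step 6: +4 new -> 28 infected
Step 7: +4 new -> 32 infected
Step 8: +3 new -> 35 infected
Step 9: +0 new -> 35 infected

Answer: 35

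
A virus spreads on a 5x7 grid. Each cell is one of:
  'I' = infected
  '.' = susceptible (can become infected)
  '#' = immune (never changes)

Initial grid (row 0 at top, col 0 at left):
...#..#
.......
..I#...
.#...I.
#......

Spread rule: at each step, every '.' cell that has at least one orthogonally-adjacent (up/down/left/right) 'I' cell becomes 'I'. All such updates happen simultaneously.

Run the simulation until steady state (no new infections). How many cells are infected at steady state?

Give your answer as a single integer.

Answer: 30

Derivation:
Step 0 (initial): 2 infected
Step 1: +7 new -> 9 infected
Step 2: +11 new -> 20 infected
Step 3: +8 new -> 28 infected
Step 4: +2 new -> 30 infected
Step 5: +0 new -> 30 infected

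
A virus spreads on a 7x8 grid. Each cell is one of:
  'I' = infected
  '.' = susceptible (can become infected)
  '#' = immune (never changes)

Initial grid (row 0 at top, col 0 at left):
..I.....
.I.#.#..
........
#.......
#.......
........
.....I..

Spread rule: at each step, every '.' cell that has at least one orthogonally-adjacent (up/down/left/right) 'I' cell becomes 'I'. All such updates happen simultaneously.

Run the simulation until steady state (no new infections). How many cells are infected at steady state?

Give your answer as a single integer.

Step 0 (initial): 3 infected
Step 1: +8 new -> 11 infected
Step 2: +10 new -> 21 infected
Step 3: +11 new -> 32 infected
Step 4: +12 new -> 44 infected
Step 5: +6 new -> 50 infected
Step 6: +2 new -> 52 infected
Step 7: +0 new -> 52 infected

Answer: 52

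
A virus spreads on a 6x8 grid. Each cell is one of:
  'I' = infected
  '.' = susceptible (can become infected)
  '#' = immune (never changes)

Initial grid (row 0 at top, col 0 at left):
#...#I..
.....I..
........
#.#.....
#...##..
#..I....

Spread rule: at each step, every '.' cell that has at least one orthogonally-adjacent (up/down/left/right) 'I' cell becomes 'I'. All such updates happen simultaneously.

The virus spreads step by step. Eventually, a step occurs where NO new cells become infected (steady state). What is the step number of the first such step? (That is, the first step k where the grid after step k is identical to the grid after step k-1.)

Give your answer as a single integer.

Answer: 7

Derivation:
Step 0 (initial): 3 infected
Step 1: +7 new -> 10 infected
Step 2: +10 new -> 20 infected
Step 3: +8 new -> 28 infected
Step 4: +7 new -> 35 infected
Step 5: +4 new -> 39 infected
Step 6: +1 new -> 40 infected
Step 7: +0 new -> 40 infected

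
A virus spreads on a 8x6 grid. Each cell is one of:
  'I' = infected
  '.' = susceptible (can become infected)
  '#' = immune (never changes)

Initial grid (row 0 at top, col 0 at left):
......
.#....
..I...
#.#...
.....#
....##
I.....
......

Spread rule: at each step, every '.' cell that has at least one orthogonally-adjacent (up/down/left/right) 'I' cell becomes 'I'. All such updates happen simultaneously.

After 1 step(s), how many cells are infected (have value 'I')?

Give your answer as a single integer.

Answer: 8

Derivation:
Step 0 (initial): 2 infected
Step 1: +6 new -> 8 infected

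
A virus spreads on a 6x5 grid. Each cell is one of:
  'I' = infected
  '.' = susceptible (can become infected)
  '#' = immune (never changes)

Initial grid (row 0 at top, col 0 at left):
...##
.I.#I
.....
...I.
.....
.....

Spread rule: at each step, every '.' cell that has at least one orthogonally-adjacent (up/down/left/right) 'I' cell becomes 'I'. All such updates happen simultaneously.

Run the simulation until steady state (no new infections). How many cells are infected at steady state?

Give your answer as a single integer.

Answer: 27

Derivation:
Step 0 (initial): 3 infected
Step 1: +9 new -> 12 infected
Step 2: +8 new -> 20 infected
Step 3: +4 new -> 24 infected
Step 4: +2 new -> 26 infected
Step 5: +1 new -> 27 infected
Step 6: +0 new -> 27 infected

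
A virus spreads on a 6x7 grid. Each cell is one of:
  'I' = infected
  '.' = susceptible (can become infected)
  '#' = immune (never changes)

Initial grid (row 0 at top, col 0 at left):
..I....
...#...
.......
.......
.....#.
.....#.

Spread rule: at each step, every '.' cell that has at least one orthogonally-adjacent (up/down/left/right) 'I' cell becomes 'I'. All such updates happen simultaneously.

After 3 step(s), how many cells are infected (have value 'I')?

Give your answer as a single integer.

Answer: 14

Derivation:
Step 0 (initial): 1 infected
Step 1: +3 new -> 4 infected
Step 2: +4 new -> 8 infected
Step 3: +6 new -> 14 infected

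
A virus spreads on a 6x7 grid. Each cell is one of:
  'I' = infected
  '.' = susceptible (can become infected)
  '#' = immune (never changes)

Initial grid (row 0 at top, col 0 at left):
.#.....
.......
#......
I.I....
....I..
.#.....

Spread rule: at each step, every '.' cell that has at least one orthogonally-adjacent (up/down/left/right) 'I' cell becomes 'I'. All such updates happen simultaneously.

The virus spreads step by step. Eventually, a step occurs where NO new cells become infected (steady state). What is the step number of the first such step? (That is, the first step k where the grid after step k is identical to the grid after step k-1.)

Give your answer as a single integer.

Step 0 (initial): 3 infected
Step 1: +9 new -> 12 infected
Step 2: +11 new -> 23 infected
Step 3: +7 new -> 30 infected
Step 4: +5 new -> 35 infected
Step 5: +3 new -> 38 infected
Step 6: +1 new -> 39 infected
Step 7: +0 new -> 39 infected

Answer: 7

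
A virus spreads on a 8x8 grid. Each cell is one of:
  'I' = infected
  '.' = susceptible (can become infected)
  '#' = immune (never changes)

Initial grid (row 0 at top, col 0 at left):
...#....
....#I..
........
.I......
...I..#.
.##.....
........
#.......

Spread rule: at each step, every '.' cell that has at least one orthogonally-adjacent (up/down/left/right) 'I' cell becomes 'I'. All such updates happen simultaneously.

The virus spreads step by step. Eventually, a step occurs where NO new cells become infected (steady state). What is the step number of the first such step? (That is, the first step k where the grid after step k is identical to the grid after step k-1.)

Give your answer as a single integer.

Step 0 (initial): 3 infected
Step 1: +11 new -> 14 infected
Step 2: +15 new -> 29 infected
Step 3: +12 new -> 41 infected
Step 4: +9 new -> 50 infected
Step 5: +5 new -> 55 infected
Step 6: +2 new -> 57 infected
Step 7: +1 new -> 58 infected
Step 8: +0 new -> 58 infected

Answer: 8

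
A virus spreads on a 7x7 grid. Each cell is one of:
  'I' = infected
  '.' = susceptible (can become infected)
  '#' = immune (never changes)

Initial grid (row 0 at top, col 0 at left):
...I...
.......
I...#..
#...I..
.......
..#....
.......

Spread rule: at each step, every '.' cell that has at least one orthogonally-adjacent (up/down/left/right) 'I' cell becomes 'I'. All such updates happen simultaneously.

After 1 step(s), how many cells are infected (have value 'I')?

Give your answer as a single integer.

Step 0 (initial): 3 infected
Step 1: +8 new -> 11 infected

Answer: 11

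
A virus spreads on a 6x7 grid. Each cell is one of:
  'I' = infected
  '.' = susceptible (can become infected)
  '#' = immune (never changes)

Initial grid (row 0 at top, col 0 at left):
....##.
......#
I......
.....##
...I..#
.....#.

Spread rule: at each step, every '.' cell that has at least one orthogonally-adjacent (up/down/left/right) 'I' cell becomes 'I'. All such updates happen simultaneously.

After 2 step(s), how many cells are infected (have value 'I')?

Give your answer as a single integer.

Answer: 21

Derivation:
Step 0 (initial): 2 infected
Step 1: +7 new -> 9 infected
Step 2: +12 new -> 21 infected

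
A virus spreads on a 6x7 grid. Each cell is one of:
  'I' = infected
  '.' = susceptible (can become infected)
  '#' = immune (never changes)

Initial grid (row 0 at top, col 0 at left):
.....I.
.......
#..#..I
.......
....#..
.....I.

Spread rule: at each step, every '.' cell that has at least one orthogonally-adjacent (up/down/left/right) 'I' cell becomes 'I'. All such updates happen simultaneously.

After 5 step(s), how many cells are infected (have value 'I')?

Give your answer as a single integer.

Step 0 (initial): 3 infected
Step 1: +9 new -> 12 infected
Step 2: +6 new -> 18 infected
Step 3: +5 new -> 23 infected
Step 4: +5 new -> 28 infected
Step 5: +6 new -> 34 infected

Answer: 34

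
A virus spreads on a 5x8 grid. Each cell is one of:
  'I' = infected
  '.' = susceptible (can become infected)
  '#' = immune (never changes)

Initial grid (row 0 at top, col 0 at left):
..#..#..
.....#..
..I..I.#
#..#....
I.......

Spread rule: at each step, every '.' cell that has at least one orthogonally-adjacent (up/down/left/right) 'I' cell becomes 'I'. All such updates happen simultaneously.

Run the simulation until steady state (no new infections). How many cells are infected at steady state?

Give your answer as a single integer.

Answer: 34

Derivation:
Step 0 (initial): 3 infected
Step 1: +8 new -> 11 infected
Step 2: +10 new -> 21 infected
Step 3: +10 new -> 31 infected
Step 4: +3 new -> 34 infected
Step 5: +0 new -> 34 infected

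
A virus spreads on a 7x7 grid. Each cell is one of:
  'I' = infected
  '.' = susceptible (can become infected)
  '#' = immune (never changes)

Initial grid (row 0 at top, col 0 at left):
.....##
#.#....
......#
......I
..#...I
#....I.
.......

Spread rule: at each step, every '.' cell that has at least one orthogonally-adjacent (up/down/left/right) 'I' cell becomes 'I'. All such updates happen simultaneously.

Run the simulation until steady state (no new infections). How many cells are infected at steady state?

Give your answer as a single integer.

Answer: 42

Derivation:
Step 0 (initial): 3 infected
Step 1: +5 new -> 8 infected
Step 2: +6 new -> 14 infected
Step 3: +6 new -> 20 infected
Step 4: +6 new -> 26 infected
Step 5: +6 new -> 32 infected
Step 6: +5 new -> 37 infected
Step 7: +3 new -> 40 infected
Step 8: +1 new -> 41 infected
Step 9: +1 new -> 42 infected
Step 10: +0 new -> 42 infected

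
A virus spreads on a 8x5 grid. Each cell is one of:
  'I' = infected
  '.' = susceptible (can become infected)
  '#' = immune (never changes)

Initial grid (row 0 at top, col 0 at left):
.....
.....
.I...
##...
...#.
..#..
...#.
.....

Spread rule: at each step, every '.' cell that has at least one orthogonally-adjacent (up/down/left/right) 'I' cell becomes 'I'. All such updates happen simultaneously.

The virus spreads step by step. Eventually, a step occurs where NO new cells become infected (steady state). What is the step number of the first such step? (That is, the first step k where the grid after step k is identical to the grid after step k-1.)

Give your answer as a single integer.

Answer: 10

Derivation:
Step 0 (initial): 1 infected
Step 1: +3 new -> 4 infected
Step 2: +5 new -> 9 infected
Step 3: +6 new -> 15 infected
Step 4: +4 new -> 19 infected
Step 5: +4 new -> 23 infected
Step 6: +3 new -> 26 infected
Step 7: +5 new -> 31 infected
Step 8: +3 new -> 34 infected
Step 9: +1 new -> 35 infected
Step 10: +0 new -> 35 infected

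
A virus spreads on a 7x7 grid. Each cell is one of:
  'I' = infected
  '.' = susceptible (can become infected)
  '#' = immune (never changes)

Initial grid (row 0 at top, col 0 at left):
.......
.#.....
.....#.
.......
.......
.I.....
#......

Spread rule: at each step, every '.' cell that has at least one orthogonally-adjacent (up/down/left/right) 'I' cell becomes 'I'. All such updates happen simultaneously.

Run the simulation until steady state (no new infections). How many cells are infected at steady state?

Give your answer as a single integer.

Answer: 46

Derivation:
Step 0 (initial): 1 infected
Step 1: +4 new -> 5 infected
Step 2: +5 new -> 10 infected
Step 3: +6 new -> 16 infected
Step 4: +6 new -> 22 infected
Step 5: +7 new -> 29 infected
Step 6: +7 new -> 36 infected
Step 7: +4 new -> 40 infected
Step 8: +3 new -> 43 infected
Step 9: +2 new -> 45 infected
Step 10: +1 new -> 46 infected
Step 11: +0 new -> 46 infected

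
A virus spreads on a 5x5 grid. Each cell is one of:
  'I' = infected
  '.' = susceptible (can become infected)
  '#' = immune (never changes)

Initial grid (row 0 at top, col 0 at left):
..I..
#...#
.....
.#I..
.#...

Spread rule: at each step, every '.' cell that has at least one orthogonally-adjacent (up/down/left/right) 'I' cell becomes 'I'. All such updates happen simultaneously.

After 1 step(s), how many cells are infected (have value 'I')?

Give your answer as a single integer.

Answer: 8

Derivation:
Step 0 (initial): 2 infected
Step 1: +6 new -> 8 infected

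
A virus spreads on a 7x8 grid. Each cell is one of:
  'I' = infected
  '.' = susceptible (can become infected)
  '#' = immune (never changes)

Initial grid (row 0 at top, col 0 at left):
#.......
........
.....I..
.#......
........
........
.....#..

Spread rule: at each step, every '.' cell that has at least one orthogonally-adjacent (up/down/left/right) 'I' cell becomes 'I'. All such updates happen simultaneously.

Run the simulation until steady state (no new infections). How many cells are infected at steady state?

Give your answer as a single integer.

Step 0 (initial): 1 infected
Step 1: +4 new -> 5 infected
Step 2: +8 new -> 13 infected
Step 3: +10 new -> 23 infected
Step 4: +9 new -> 32 infected
Step 5: +8 new -> 40 infected
Step 6: +7 new -> 47 infected
Step 7: +3 new -> 50 infected
Step 8: +2 new -> 52 infected
Step 9: +1 new -> 53 infected
Step 10: +0 new -> 53 infected

Answer: 53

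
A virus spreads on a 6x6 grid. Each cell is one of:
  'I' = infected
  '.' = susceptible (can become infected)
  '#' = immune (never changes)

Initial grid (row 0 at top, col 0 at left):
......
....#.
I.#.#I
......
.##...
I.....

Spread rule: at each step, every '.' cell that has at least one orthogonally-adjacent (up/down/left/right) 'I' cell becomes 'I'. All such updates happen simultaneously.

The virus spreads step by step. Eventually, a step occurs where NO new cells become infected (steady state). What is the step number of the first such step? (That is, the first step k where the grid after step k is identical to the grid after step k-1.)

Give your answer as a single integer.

Step 0 (initial): 3 infected
Step 1: +7 new -> 10 infected
Step 2: +7 new -> 17 infected
Step 3: +8 new -> 25 infected
Step 4: +6 new -> 31 infected
Step 5: +0 new -> 31 infected

Answer: 5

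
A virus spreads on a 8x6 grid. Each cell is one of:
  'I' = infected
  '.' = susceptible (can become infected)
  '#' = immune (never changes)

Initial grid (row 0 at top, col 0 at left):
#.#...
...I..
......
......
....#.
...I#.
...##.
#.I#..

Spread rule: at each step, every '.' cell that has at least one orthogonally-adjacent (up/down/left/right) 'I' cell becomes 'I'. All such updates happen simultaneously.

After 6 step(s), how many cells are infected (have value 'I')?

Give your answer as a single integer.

Step 0 (initial): 3 infected
Step 1: +8 new -> 11 infected
Step 2: +9 new -> 20 infected
Step 3: +10 new -> 30 infected
Step 4: +4 new -> 34 infected
Step 5: +2 new -> 36 infected
Step 6: +1 new -> 37 infected

Answer: 37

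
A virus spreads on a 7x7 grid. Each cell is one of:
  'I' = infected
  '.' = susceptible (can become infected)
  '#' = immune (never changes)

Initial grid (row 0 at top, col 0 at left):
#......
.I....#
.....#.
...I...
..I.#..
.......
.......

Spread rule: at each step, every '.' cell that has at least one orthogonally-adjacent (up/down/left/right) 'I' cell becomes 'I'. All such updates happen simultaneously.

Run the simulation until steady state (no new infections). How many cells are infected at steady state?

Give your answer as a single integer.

Answer: 45

Derivation:
Step 0 (initial): 3 infected
Step 1: +10 new -> 13 infected
Step 2: +11 new -> 24 infected
Step 3: +9 new -> 33 infected
Step 4: +7 new -> 40 infected
Step 5: +3 new -> 43 infected
Step 6: +2 new -> 45 infected
Step 7: +0 new -> 45 infected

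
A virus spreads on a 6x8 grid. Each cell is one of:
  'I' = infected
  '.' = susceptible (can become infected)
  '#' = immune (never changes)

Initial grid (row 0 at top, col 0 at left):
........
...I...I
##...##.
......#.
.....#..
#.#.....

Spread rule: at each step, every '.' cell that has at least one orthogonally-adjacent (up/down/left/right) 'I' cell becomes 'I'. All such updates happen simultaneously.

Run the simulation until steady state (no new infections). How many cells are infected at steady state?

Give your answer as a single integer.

Step 0 (initial): 2 infected
Step 1: +7 new -> 9 infected
Step 2: +9 new -> 18 infected
Step 3: +7 new -> 25 infected
Step 4: +8 new -> 33 infected
Step 5: +4 new -> 37 infected
Step 6: +3 new -> 40 infected
Step 7: +0 new -> 40 infected

Answer: 40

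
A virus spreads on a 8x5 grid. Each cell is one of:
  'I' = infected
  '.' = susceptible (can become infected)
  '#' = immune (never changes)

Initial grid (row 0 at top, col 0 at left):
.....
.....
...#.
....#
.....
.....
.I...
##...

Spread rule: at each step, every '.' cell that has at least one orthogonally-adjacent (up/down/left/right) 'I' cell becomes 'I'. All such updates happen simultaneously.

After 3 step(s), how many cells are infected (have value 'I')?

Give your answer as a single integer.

Answer: 15

Derivation:
Step 0 (initial): 1 infected
Step 1: +3 new -> 4 infected
Step 2: +5 new -> 9 infected
Step 3: +6 new -> 15 infected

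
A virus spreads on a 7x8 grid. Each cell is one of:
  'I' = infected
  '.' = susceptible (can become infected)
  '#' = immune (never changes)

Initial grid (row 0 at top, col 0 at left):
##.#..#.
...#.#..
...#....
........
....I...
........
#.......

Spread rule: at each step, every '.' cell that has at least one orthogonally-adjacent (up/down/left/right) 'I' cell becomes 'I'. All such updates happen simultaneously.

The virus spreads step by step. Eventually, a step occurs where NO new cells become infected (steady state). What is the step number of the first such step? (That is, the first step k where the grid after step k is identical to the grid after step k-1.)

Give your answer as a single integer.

Step 0 (initial): 1 infected
Step 1: +4 new -> 5 infected
Step 2: +8 new -> 13 infected
Step 3: +10 new -> 23 infected
Step 4: +10 new -> 33 infected
Step 5: +9 new -> 42 infected
Step 6: +4 new -> 46 infected
Step 7: +2 new -> 48 infected
Step 8: +0 new -> 48 infected

Answer: 8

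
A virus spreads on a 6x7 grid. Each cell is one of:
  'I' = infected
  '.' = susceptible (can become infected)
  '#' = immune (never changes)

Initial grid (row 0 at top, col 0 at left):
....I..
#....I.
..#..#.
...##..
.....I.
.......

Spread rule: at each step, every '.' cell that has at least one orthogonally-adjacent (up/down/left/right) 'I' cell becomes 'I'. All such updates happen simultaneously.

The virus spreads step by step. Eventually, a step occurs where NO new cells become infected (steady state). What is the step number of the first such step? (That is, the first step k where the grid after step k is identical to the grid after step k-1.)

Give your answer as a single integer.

Answer: 7

Derivation:
Step 0 (initial): 3 infected
Step 1: +8 new -> 11 infected
Step 2: +9 new -> 20 infected
Step 3: +5 new -> 25 infected
Step 4: +5 new -> 30 infected
Step 5: +4 new -> 34 infected
Step 6: +3 new -> 37 infected
Step 7: +0 new -> 37 infected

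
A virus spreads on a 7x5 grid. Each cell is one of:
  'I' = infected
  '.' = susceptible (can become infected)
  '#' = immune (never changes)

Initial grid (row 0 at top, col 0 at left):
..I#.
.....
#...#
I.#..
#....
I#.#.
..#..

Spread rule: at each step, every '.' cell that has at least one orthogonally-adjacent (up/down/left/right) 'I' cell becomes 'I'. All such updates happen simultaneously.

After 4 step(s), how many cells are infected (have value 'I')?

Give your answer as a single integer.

Answer: 22

Derivation:
Step 0 (initial): 3 infected
Step 1: +4 new -> 7 infected
Step 2: +7 new -> 14 infected
Step 3: +4 new -> 18 infected
Step 4: +4 new -> 22 infected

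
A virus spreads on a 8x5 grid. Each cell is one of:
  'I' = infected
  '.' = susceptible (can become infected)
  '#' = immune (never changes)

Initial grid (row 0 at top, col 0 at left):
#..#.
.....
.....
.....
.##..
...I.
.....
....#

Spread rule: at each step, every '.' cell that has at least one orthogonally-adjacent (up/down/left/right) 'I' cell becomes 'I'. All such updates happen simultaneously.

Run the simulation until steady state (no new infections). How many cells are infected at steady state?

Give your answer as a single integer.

Answer: 35

Derivation:
Step 0 (initial): 1 infected
Step 1: +4 new -> 5 infected
Step 2: +6 new -> 11 infected
Step 3: +6 new -> 17 infected
Step 4: +7 new -> 24 infected
Step 5: +5 new -> 29 infected
Step 6: +4 new -> 33 infected
Step 7: +2 new -> 35 infected
Step 8: +0 new -> 35 infected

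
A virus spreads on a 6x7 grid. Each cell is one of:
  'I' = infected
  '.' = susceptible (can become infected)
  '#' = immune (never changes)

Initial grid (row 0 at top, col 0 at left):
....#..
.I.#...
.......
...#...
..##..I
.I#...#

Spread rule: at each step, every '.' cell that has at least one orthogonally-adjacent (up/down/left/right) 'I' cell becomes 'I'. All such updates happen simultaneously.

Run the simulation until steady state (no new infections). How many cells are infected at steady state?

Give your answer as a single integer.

Step 0 (initial): 3 infected
Step 1: +8 new -> 11 infected
Step 2: +10 new -> 21 infected
Step 3: +8 new -> 29 infected
Step 4: +4 new -> 33 infected
Step 5: +2 new -> 35 infected
Step 6: +0 new -> 35 infected

Answer: 35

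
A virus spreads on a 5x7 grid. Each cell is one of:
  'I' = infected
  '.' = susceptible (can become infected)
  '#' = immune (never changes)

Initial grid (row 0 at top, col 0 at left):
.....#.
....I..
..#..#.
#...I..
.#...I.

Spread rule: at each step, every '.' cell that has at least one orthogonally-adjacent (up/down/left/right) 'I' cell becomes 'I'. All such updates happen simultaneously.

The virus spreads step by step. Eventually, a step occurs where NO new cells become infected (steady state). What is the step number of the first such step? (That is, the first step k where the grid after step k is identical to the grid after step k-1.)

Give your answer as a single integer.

Step 0 (initial): 3 infected
Step 1: +8 new -> 11 infected
Step 2: +7 new -> 18 infected
Step 3: +6 new -> 24 infected
Step 4: +3 new -> 27 infected
Step 5: +2 new -> 29 infected
Step 6: +0 new -> 29 infected

Answer: 6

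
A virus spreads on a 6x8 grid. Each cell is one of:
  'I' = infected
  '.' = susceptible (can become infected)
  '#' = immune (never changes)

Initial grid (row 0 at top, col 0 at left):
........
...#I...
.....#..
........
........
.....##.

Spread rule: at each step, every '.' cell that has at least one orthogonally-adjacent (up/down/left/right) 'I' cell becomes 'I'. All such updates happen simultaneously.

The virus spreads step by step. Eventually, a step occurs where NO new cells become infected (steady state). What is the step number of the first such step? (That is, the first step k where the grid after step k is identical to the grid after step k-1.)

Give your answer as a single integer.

Answer: 9

Derivation:
Step 0 (initial): 1 infected
Step 1: +3 new -> 4 infected
Step 2: +5 new -> 9 infected
Step 3: +8 new -> 17 infected
Step 4: +10 new -> 27 infected
Step 5: +8 new -> 35 infected
Step 6: +5 new -> 40 infected
Step 7: +3 new -> 43 infected
Step 8: +1 new -> 44 infected
Step 9: +0 new -> 44 infected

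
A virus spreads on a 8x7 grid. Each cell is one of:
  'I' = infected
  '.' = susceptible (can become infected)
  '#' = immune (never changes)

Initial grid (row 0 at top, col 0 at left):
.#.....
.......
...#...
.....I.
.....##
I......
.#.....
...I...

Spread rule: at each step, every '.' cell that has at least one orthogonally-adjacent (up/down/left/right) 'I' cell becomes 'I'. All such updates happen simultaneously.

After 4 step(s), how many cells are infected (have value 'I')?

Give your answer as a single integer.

Answer: 45

Derivation:
Step 0 (initial): 3 infected
Step 1: +9 new -> 12 infected
Step 2: +14 new -> 26 infected
Step 3: +11 new -> 37 infected
Step 4: +8 new -> 45 infected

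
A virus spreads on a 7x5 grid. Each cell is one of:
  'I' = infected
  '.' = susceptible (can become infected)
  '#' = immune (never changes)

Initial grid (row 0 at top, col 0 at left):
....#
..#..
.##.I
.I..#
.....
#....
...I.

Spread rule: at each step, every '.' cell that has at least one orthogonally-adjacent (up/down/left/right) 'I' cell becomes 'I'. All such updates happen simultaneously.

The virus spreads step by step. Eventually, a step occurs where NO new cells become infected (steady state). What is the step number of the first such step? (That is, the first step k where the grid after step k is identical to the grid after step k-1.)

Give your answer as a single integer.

Step 0 (initial): 3 infected
Step 1: +8 new -> 11 infected
Step 2: +10 new -> 21 infected
Step 3: +4 new -> 25 infected
Step 4: +3 new -> 28 infected
Step 5: +1 new -> 29 infected
Step 6: +0 new -> 29 infected

Answer: 6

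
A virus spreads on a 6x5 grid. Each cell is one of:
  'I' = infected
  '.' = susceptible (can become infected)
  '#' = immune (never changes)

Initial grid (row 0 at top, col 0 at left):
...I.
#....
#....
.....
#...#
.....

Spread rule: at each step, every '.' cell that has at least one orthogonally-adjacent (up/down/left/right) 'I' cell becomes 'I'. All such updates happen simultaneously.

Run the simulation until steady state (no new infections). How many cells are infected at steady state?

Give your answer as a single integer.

Answer: 26

Derivation:
Step 0 (initial): 1 infected
Step 1: +3 new -> 4 infected
Step 2: +4 new -> 8 infected
Step 3: +5 new -> 13 infected
Step 4: +4 new -> 17 infected
Step 5: +3 new -> 20 infected
Step 6: +4 new -> 24 infected
Step 7: +1 new -> 25 infected
Step 8: +1 new -> 26 infected
Step 9: +0 new -> 26 infected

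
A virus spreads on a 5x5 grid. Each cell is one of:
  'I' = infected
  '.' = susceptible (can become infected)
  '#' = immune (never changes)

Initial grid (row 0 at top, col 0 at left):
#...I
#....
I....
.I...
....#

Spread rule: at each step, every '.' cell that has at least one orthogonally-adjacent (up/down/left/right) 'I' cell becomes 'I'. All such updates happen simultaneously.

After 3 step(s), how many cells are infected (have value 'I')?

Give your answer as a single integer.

Answer: 22

Derivation:
Step 0 (initial): 3 infected
Step 1: +6 new -> 9 infected
Step 2: +8 new -> 17 infected
Step 3: +5 new -> 22 infected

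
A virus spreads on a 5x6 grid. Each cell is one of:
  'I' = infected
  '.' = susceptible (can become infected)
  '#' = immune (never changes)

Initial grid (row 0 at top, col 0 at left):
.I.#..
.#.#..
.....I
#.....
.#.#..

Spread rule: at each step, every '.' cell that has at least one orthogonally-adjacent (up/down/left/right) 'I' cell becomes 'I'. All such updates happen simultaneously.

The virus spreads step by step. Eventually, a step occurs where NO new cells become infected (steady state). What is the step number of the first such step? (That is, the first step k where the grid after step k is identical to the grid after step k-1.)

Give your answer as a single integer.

Answer: 6

Derivation:
Step 0 (initial): 2 infected
Step 1: +5 new -> 7 infected
Step 2: +7 new -> 14 infected
Step 3: +5 new -> 19 infected
Step 4: +2 new -> 21 infected
Step 5: +2 new -> 23 infected
Step 6: +0 new -> 23 infected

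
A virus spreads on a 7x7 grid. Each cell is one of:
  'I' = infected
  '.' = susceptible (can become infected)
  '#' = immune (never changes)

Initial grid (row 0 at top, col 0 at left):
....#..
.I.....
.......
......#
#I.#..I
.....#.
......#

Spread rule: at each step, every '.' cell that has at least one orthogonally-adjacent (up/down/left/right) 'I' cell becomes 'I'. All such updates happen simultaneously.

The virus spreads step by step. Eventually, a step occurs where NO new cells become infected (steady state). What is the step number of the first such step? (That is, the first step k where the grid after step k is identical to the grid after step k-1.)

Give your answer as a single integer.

Step 0 (initial): 3 infected
Step 1: +9 new -> 12 infected
Step 2: +12 new -> 24 infected
Step 3: +10 new -> 34 infected
Step 4: +5 new -> 39 infected
Step 5: +3 new -> 42 infected
Step 6: +1 new -> 43 infected
Step 7: +0 new -> 43 infected

Answer: 7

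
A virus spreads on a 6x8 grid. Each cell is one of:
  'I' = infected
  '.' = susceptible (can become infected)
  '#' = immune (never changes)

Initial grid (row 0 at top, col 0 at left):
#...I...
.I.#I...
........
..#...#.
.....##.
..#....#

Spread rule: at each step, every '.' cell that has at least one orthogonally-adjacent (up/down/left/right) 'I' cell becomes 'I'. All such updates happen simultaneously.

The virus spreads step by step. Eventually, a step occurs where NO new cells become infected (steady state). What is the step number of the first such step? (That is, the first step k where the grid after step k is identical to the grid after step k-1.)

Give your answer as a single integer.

Step 0 (initial): 3 infected
Step 1: +8 new -> 11 infected
Step 2: +9 new -> 20 infected
Step 3: +8 new -> 28 infected
Step 4: +6 new -> 34 infected
Step 5: +4 new -> 38 infected
Step 6: +2 new -> 40 infected
Step 7: +0 new -> 40 infected

Answer: 7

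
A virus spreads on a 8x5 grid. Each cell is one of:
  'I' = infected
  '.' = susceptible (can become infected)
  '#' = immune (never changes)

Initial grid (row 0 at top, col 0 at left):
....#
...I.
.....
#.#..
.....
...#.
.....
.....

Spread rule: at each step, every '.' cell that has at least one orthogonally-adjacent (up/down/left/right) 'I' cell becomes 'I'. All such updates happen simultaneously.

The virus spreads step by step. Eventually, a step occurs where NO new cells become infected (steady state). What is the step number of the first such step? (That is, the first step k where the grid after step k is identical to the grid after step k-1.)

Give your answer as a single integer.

Answer: 10

Derivation:
Step 0 (initial): 1 infected
Step 1: +4 new -> 5 infected
Step 2: +5 new -> 10 infected
Step 3: +5 new -> 15 infected
Step 4: +5 new -> 20 infected
Step 5: +3 new -> 23 infected
Step 6: +4 new -> 27 infected
Step 7: +5 new -> 32 infected
Step 8: +3 new -> 35 infected
Step 9: +1 new -> 36 infected
Step 10: +0 new -> 36 infected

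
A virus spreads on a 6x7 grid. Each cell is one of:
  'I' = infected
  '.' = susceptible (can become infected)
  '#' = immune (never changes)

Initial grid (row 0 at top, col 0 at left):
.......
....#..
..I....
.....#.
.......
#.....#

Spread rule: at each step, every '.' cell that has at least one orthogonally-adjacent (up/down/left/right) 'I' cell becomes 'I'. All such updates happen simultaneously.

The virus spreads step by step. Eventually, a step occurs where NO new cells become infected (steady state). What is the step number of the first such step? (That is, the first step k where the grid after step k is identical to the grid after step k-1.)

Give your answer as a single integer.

Answer: 7

Derivation:
Step 0 (initial): 1 infected
Step 1: +4 new -> 5 infected
Step 2: +8 new -> 13 infected
Step 3: +9 new -> 22 infected
Step 4: +8 new -> 30 infected
Step 5: +5 new -> 35 infected
Step 6: +3 new -> 38 infected
Step 7: +0 new -> 38 infected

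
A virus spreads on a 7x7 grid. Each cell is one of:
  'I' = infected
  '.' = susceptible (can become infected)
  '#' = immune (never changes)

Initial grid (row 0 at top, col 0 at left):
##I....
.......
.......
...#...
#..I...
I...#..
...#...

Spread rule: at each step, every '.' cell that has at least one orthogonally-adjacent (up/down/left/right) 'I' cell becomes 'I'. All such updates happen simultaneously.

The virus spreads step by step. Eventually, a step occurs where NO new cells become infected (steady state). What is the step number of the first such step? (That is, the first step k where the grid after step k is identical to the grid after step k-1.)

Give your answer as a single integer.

Answer: 6

Derivation:
Step 0 (initial): 3 infected
Step 1: +7 new -> 10 infected
Step 2: +10 new -> 20 infected
Step 3: +11 new -> 31 infected
Step 4: +8 new -> 39 infected
Step 5: +4 new -> 43 infected
Step 6: +0 new -> 43 infected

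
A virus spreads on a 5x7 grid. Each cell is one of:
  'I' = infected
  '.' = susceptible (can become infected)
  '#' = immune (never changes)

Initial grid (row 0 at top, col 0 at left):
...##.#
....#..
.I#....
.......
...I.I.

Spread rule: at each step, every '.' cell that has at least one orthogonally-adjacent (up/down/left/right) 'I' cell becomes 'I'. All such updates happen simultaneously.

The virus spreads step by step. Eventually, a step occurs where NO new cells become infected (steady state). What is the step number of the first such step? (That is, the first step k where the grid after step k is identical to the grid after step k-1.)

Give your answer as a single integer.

Step 0 (initial): 3 infected
Step 1: +8 new -> 11 infected
Step 2: +10 new -> 21 infected
Step 3: +7 new -> 28 infected
Step 4: +2 new -> 30 infected
Step 5: +0 new -> 30 infected

Answer: 5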